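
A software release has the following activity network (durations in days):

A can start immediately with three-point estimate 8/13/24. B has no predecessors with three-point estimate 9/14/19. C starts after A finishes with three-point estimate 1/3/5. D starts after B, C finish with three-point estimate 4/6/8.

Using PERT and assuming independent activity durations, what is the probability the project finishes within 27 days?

te_A = (8 + 4·13 + 24)/6 = 84/6 = 14; σ²_A = ((24−8)/6)² = 7.111
te_B = (9 + 4·14 + 19)/6 = 84/6 = 14; σ²_B = ((19−9)/6)² = 2.778
te_C = (1 + 4·3 + 5)/6 = 18/6 = 3; σ²_C = ((5−1)/6)² = 0.444
te_D = (4 + 4·6 + 8)/6 = 36/6 = 6; σ²_D = ((8−4)/6)² = 0.444

Forward pass:
ES_A = 0; EF_A = 14
ES_B = 0; EF_B = 14
ES_C = 14; EF_C = 14+3 = 17
ES_D = max(EF_B=14, EF_C=17) = 17; EF_D = 17+6 = 23
Expected project duration μ = 23 days. Critical path: A → C → D.

Variance along critical path = 7.111 + 0.444 + 0.444 = 8.000; σ = √8.000 = 2.828 days.
Z = (27 − 23) / 2.828 = 1.414
P(T ≤ 27) = Φ(1.414) ≈ 0.921

0.921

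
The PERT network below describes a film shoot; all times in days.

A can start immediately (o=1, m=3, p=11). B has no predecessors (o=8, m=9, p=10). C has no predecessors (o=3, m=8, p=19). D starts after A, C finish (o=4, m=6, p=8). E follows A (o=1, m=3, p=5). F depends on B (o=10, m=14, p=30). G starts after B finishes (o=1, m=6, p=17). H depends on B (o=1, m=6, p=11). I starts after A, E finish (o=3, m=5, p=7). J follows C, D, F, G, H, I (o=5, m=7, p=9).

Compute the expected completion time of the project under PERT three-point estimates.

te_A = (1 + 4·3 + 11)/6 = 24/6 = 4
te_B = (8 + 4·9 + 10)/6 = 54/6 = 9
te_C = (3 + 4·8 + 19)/6 = 54/6 = 9
te_D = (4 + 4·6 + 8)/6 = 36/6 = 6
te_E = (1 + 4·3 + 5)/6 = 18/6 = 3
te_F = (10 + 4·14 + 30)/6 = 96/6 = 16
te_G = (1 + 4·6 + 17)/6 = 42/6 = 7
te_H = (1 + 4·6 + 11)/6 = 36/6 = 6
te_I = (3 + 4·5 + 7)/6 = 30/6 = 5
te_J = (5 + 4·7 + 9)/6 = 42/6 = 7

Forward pass:
ES_A = 0; EF_A = 4
ES_B = 0; EF_B = 9
ES_C = 0; EF_C = 9
ES_D = max(EF_A=4, EF_C=9) = 9; EF_D = 9+6 = 15
ES_E = 4; EF_E = 4+3 = 7
ES_F = 9; EF_F = 9+16 = 25
ES_G = 9; EF_G = 9+7 = 16
ES_H = 9; EF_H = 9+6 = 15
ES_I = max(EF_A=4, EF_E=7) = 7; EF_I = 7+5 = 12
ES_J = max(EF_C=9, EF_D=15, EF_F=25, EF_G=16, EF_H=15, EF_I=12) = 25; EF_J = 25+7 = 32
Expected project duration μ = 32 days. Critical path: B → F → J.

32 days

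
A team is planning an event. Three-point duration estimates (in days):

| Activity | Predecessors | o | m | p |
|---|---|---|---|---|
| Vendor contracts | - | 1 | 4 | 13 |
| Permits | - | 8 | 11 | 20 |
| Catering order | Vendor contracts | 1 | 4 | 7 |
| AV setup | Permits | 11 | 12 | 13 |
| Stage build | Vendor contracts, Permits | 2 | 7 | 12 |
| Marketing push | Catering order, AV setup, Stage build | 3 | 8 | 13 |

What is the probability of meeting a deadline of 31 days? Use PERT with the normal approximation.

te_Vendor contracts = (1 + 4·4 + 13)/6 = 30/6 = 5; σ²_Vendor contracts = ((13−1)/6)² = 4.000
te_Permits = (8 + 4·11 + 20)/6 = 72/6 = 12; σ²_Permits = ((20−8)/6)² = 4.000
te_Catering order = (1 + 4·4 + 7)/6 = 24/6 = 4; σ²_Catering order = ((7−1)/6)² = 1.000
te_AV setup = (11 + 4·12 + 13)/6 = 72/6 = 12; σ²_AV setup = ((13−11)/6)² = 0.111
te_Stage build = (2 + 4·7 + 12)/6 = 42/6 = 7; σ²_Stage build = ((12−2)/6)² = 2.778
te_Marketing push = (3 + 4·8 + 13)/6 = 48/6 = 8; σ²_Marketing push = ((13−3)/6)² = 2.778

Forward pass:
ES_Vendor contracts = 0; EF_Vendor contracts = 5
ES_Permits = 0; EF_Permits = 12
ES_Catering order = 5; EF_Catering order = 5+4 = 9
ES_AV setup = 12; EF_AV setup = 12+12 = 24
ES_Stage build = max(EF_Vendor contracts=5, EF_Permits=12) = 12; EF_Stage build = 12+7 = 19
ES_Marketing push = max(EF_Catering order=9, EF_AV setup=24, EF_Stage build=19) = 24; EF_Marketing push = 24+8 = 32
Expected project duration μ = 32 days. Critical path: Permits → AV setup → Marketing push.

Variance along critical path = 4.000 + 0.111 + 2.778 = 6.889; σ = √6.889 = 2.625 days.
Z = (31 − 32) / 2.625 = -0.381
P(T ≤ 31) = Φ(-0.381) ≈ 0.352

0.352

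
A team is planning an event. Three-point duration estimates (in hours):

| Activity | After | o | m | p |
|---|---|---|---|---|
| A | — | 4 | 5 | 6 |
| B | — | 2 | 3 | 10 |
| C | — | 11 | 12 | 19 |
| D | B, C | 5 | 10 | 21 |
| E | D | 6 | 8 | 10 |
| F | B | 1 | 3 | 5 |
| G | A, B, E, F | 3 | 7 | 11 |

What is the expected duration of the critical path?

39 hours

te_A = (4 + 4·5 + 6)/6 = 30/6 = 5
te_B = (2 + 4·3 + 10)/6 = 24/6 = 4
te_C = (11 + 4·12 + 19)/6 = 78/6 = 13
te_D = (5 + 4·10 + 21)/6 = 66/6 = 11
te_E = (6 + 4·8 + 10)/6 = 48/6 = 8
te_F = (1 + 4·3 + 5)/6 = 18/6 = 3
te_G = (3 + 4·7 + 11)/6 = 42/6 = 7

Forward pass:
ES_A = 0; EF_A = 5
ES_B = 0; EF_B = 4
ES_C = 0; EF_C = 13
ES_D = max(EF_B=4, EF_C=13) = 13; EF_D = 13+11 = 24
ES_E = 24; EF_E = 24+8 = 32
ES_F = 4; EF_F = 4+3 = 7
ES_G = max(EF_A=5, EF_B=4, EF_E=32, EF_F=7) = 32; EF_G = 32+7 = 39
Expected project duration μ = 39 hours. Critical path: C → D → E → G.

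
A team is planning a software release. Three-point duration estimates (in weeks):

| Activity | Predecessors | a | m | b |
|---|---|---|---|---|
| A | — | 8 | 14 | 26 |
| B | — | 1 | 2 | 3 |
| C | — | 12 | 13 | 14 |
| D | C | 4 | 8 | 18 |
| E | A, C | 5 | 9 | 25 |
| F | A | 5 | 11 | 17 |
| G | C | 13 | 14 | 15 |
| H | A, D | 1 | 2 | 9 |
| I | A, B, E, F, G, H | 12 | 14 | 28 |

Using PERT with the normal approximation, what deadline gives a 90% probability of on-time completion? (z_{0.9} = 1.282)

46.5 weeks

te_A = (8 + 4·14 + 26)/6 = 90/6 = 15; σ²_A = ((26−8)/6)² = 9.000
te_B = (1 + 4·2 + 3)/6 = 12/6 = 2; σ²_B = ((3−1)/6)² = 0.111
te_C = (12 + 4·13 + 14)/6 = 78/6 = 13; σ²_C = ((14−12)/6)² = 0.111
te_D = (4 + 4·8 + 18)/6 = 54/6 = 9; σ²_D = ((18−4)/6)² = 5.444
te_E = (5 + 4·9 + 25)/6 = 66/6 = 11; σ²_E = ((25−5)/6)² = 11.111
te_F = (5 + 4·11 + 17)/6 = 66/6 = 11; σ²_F = ((17−5)/6)² = 4.000
te_G = (13 + 4·14 + 15)/6 = 84/6 = 14; σ²_G = ((15−13)/6)² = 0.111
te_H = (1 + 4·2 + 9)/6 = 18/6 = 3; σ²_H = ((9−1)/6)² = 1.778
te_I = (12 + 4·14 + 28)/6 = 96/6 = 16; σ²_I = ((28−12)/6)² = 7.111

Forward pass:
ES_A = 0; EF_A = 15
ES_B = 0; EF_B = 2
ES_C = 0; EF_C = 13
ES_D = 13; EF_D = 13+9 = 22
ES_E = max(EF_A=15, EF_C=13) = 15; EF_E = 15+11 = 26
ES_F = 15; EF_F = 15+11 = 26
ES_G = 13; EF_G = 13+14 = 27
ES_H = max(EF_A=15, EF_D=22) = 22; EF_H = 22+3 = 25
ES_I = max(EF_A=15, EF_B=2, EF_E=26, EF_F=26, EF_G=27, EF_H=25) = 27; EF_I = 27+16 = 43
Expected project duration μ = 43 weeks. Critical path: C → G → I.

Variance along critical path = 0.111 + 0.111 + 7.111 = 7.333; σ = 2.708 weeks.
D = μ + z·σ = 43 + 1.282·2.708 = 46.5 weeks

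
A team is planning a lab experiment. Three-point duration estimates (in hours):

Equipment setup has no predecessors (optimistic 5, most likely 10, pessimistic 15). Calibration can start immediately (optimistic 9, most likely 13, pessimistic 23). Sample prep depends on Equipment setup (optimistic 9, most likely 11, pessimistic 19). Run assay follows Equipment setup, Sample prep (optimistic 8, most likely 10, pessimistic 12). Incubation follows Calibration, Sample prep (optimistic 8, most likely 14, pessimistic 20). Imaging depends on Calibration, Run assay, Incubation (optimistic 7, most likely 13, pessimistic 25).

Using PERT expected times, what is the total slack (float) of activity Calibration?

te_Equipment setup = (5 + 4·10 + 15)/6 = 60/6 = 10
te_Calibration = (9 + 4·13 + 23)/6 = 84/6 = 14
te_Sample prep = (9 + 4·11 + 19)/6 = 72/6 = 12
te_Run assay = (8 + 4·10 + 12)/6 = 60/6 = 10
te_Incubation = (8 + 4·14 + 20)/6 = 84/6 = 14
te_Imaging = (7 + 4·13 + 25)/6 = 84/6 = 14

Forward pass:
ES_Equipment setup = 0; EF_Equipment setup = 10
ES_Calibration = 0; EF_Calibration = 14
ES_Sample prep = 10; EF_Sample prep = 10+12 = 22
ES_Run assay = max(EF_Equipment setup=10, EF_Sample prep=22) = 22; EF_Run assay = 22+10 = 32
ES_Incubation = max(EF_Calibration=14, EF_Sample prep=22) = 22; EF_Incubation = 22+14 = 36
ES_Imaging = max(EF_Calibration=14, EF_Run assay=32, EF_Incubation=36) = 36; EF_Imaging = 36+14 = 50
Expected project duration μ = 50 hours. Critical path: Equipment setup → Sample prep → Incubation → Imaging.

Backward pass:
LF_Imaging = 50; LS_Imaging = 50−14 = 36
LF_Incubation = LS_Imaging = 36; LS_Incubation = 36−14 = 22
LF_Run assay = LS_Imaging = 36; LS_Run assay = 36−10 = 26
LF_Sample prep = min(LS_Run assay=26, LS_Incubation=22) = 22; LS_Sample prep = 22−12 = 10
LF_Calibration = min(LS_Incubation=22, LS_Imaging=36) = 22; LS_Calibration = 22−14 = 8
LF_Equipment setup = min(LS_Sample prep=10, LS_Run assay=26) = 10; LS_Equipment setup = 10−10 = 0
Slack_Calibration = LS_Calibration − ES_Calibration = 8 − 0 = 8

8 hours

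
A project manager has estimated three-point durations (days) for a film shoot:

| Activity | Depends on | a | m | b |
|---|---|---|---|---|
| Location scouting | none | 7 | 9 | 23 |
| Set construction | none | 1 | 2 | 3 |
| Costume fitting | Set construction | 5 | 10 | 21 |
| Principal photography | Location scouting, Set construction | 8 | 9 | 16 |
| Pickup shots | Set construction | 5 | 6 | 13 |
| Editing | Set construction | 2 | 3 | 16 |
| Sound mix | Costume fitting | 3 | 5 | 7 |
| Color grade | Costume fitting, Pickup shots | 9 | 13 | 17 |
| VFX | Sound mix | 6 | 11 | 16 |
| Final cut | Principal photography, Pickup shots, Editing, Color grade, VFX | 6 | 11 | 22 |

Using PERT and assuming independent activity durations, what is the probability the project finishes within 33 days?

0.028

te_Location scouting = (7 + 4·9 + 23)/6 = 66/6 = 11; σ²_Location scouting = ((23−7)/6)² = 7.111
te_Set construction = (1 + 4·2 + 3)/6 = 12/6 = 2; σ²_Set construction = ((3−1)/6)² = 0.111
te_Costume fitting = (5 + 4·10 + 21)/6 = 66/6 = 11; σ²_Costume fitting = ((21−5)/6)² = 7.111
te_Principal photography = (8 + 4·9 + 16)/6 = 60/6 = 10; σ²_Principal photography = ((16−8)/6)² = 1.778
te_Pickup shots = (5 + 4·6 + 13)/6 = 42/6 = 7; σ²_Pickup shots = ((13−5)/6)² = 1.778
te_Editing = (2 + 4·3 + 16)/6 = 30/6 = 5; σ²_Editing = ((16−2)/6)² = 5.444
te_Sound mix = (3 + 4·5 + 7)/6 = 30/6 = 5; σ²_Sound mix = ((7−3)/6)² = 0.444
te_Color grade = (9 + 4·13 + 17)/6 = 78/6 = 13; σ²_Color grade = ((17−9)/6)² = 1.778
te_VFX = (6 + 4·11 + 16)/6 = 66/6 = 11; σ²_VFX = ((16−6)/6)² = 2.778
te_Final cut = (6 + 4·11 + 22)/6 = 72/6 = 12; σ²_Final cut = ((22−6)/6)² = 7.111

Forward pass:
ES_Location scouting = 0; EF_Location scouting = 11
ES_Set construction = 0; EF_Set construction = 2
ES_Costume fitting = 2; EF_Costume fitting = 2+11 = 13
ES_Principal photography = max(EF_Location scouting=11, EF_Set construction=2) = 11; EF_Principal photography = 11+10 = 21
ES_Pickup shots = 2; EF_Pickup shots = 2+7 = 9
ES_Editing = 2; EF_Editing = 2+5 = 7
ES_Sound mix = 13; EF_Sound mix = 13+5 = 18
ES_Color grade = max(EF_Costume fitting=13, EF_Pickup shots=9) = 13; EF_Color grade = 13+13 = 26
ES_VFX = 18; EF_VFX = 18+11 = 29
ES_Final cut = max(EF_Principal photography=21, EF_Pickup shots=9, EF_Editing=7, EF_Color grade=26, EF_VFX=29) = 29; EF_Final cut = 29+12 = 41
Expected project duration μ = 41 days. Critical path: Set construction → Costume fitting → Sound mix → VFX → Final cut.

Variance along critical path = 0.111 + 7.111 + 0.444 + 2.778 + 7.111 = 17.556; σ = √17.556 = 4.190 days.
Z = (33 − 41) / 4.190 = -1.909
P(T ≤ 33) = Φ(-1.909) ≈ 0.028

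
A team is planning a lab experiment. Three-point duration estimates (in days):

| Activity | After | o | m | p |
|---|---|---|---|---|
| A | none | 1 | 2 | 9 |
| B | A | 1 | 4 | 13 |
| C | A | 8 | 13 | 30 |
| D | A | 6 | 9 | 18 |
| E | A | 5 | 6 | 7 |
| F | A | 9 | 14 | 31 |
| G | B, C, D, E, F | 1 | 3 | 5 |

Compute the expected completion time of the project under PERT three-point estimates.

22 days

te_A = (1 + 4·2 + 9)/6 = 18/6 = 3
te_B = (1 + 4·4 + 13)/6 = 30/6 = 5
te_C = (8 + 4·13 + 30)/6 = 90/6 = 15
te_D = (6 + 4·9 + 18)/6 = 60/6 = 10
te_E = (5 + 4·6 + 7)/6 = 36/6 = 6
te_F = (9 + 4·14 + 31)/6 = 96/6 = 16
te_G = (1 + 4·3 + 5)/6 = 18/6 = 3

Forward pass:
ES_A = 0; EF_A = 3
ES_B = 3; EF_B = 3+5 = 8
ES_C = 3; EF_C = 3+15 = 18
ES_D = 3; EF_D = 3+10 = 13
ES_E = 3; EF_E = 3+6 = 9
ES_F = 3; EF_F = 3+16 = 19
ES_G = max(EF_B=8, EF_C=18, EF_D=13, EF_E=9, EF_F=19) = 19; EF_G = 19+3 = 22
Expected project duration μ = 22 days. Critical path: A → F → G.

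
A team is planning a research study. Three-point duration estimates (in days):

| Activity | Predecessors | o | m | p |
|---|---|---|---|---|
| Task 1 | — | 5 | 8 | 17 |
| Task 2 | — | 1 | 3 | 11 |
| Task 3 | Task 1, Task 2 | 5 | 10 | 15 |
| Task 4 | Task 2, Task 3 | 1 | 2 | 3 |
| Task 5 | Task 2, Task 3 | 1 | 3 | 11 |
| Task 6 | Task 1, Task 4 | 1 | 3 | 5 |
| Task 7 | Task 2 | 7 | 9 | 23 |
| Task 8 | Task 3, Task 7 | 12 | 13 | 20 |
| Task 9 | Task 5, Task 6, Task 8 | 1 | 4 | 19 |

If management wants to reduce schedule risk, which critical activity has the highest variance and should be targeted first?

Task 9

te_Task 1 = (5 + 4·8 + 17)/6 = 54/6 = 9; σ²_Task 1 = ((17−5)/6)² = 4.000
te_Task 2 = (1 + 4·3 + 11)/6 = 24/6 = 4; σ²_Task 2 = ((11−1)/6)² = 2.778
te_Task 3 = (5 + 4·10 + 15)/6 = 60/6 = 10; σ²_Task 3 = ((15−5)/6)² = 2.778
te_Task 4 = (1 + 4·2 + 3)/6 = 12/6 = 2; σ²_Task 4 = ((3−1)/6)² = 0.111
te_Task 5 = (1 + 4·3 + 11)/6 = 24/6 = 4; σ²_Task 5 = ((11−1)/6)² = 2.778
te_Task 6 = (1 + 4·3 + 5)/6 = 18/6 = 3; σ²_Task 6 = ((5−1)/6)² = 0.444
te_Task 7 = (7 + 4·9 + 23)/6 = 66/6 = 11; σ²_Task 7 = ((23−7)/6)² = 7.111
te_Task 8 = (12 + 4·13 + 20)/6 = 84/6 = 14; σ²_Task 8 = ((20−12)/6)² = 1.778
te_Task 9 = (1 + 4·4 + 19)/6 = 36/6 = 6; σ²_Task 9 = ((19−1)/6)² = 9.000

Forward pass:
ES_Task 1 = 0; EF_Task 1 = 9
ES_Task 2 = 0; EF_Task 2 = 4
ES_Task 3 = max(EF_Task 1=9, EF_Task 2=4) = 9; EF_Task 3 = 9+10 = 19
ES_Task 4 = max(EF_Task 2=4, EF_Task 3=19) = 19; EF_Task 4 = 19+2 = 21
ES_Task 5 = max(EF_Task 2=4, EF_Task 3=19) = 19; EF_Task 5 = 19+4 = 23
ES_Task 6 = max(EF_Task 1=9, EF_Task 4=21) = 21; EF_Task 6 = 21+3 = 24
ES_Task 7 = 4; EF_Task 7 = 4+11 = 15
ES_Task 8 = max(EF_Task 3=19, EF_Task 7=15) = 19; EF_Task 8 = 19+14 = 33
ES_Task 9 = max(EF_Task 5=23, EF_Task 6=24, EF_Task 8=33) = 33; EF_Task 9 = 33+6 = 39
Expected project duration μ = 39 days. Critical path: Task 1 → Task 3 → Task 8 → Task 9.

Variances on critical path: σ²_Task 1=4.000, σ²_Task 3=2.778, σ²_Task 8=1.778, σ²_Task 9=9.000.
Largest is σ²_Task 9 = 9.000.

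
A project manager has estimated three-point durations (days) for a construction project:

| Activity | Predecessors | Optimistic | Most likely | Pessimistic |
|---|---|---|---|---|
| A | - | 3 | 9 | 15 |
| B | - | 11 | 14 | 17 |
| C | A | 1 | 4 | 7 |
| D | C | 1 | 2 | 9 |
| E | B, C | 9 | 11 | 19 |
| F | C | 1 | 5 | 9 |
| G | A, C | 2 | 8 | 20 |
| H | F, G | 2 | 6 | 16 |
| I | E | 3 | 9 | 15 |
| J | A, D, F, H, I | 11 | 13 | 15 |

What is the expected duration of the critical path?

te_A = (3 + 4·9 + 15)/6 = 54/6 = 9
te_B = (11 + 4·14 + 17)/6 = 84/6 = 14
te_C = (1 + 4·4 + 7)/6 = 24/6 = 4
te_D = (1 + 4·2 + 9)/6 = 18/6 = 3
te_E = (9 + 4·11 + 19)/6 = 72/6 = 12
te_F = (1 + 4·5 + 9)/6 = 30/6 = 5
te_G = (2 + 4·8 + 20)/6 = 54/6 = 9
te_H = (2 + 4·6 + 16)/6 = 42/6 = 7
te_I = (3 + 4·9 + 15)/6 = 54/6 = 9
te_J = (11 + 4·13 + 15)/6 = 78/6 = 13

Forward pass:
ES_A = 0; EF_A = 9
ES_B = 0; EF_B = 14
ES_C = 9; EF_C = 9+4 = 13
ES_D = 13; EF_D = 13+3 = 16
ES_E = max(EF_B=14, EF_C=13) = 14; EF_E = 14+12 = 26
ES_F = 13; EF_F = 13+5 = 18
ES_G = max(EF_A=9, EF_C=13) = 13; EF_G = 13+9 = 22
ES_H = max(EF_F=18, EF_G=22) = 22; EF_H = 22+7 = 29
ES_I = 26; EF_I = 26+9 = 35
ES_J = max(EF_A=9, EF_D=16, EF_F=18, EF_H=29, EF_I=35) = 35; EF_J = 35+13 = 48
Expected project duration μ = 48 days. Critical path: B → E → I → J.

48 days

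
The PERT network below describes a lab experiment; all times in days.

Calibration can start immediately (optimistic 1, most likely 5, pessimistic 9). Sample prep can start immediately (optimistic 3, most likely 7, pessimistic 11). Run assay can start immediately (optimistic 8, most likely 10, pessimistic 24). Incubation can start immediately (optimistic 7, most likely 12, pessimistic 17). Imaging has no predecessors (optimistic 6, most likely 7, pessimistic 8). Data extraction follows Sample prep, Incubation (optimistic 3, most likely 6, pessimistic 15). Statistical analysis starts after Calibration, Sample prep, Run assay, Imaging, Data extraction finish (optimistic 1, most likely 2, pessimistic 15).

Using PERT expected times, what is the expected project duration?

te_Calibration = (1 + 4·5 + 9)/6 = 30/6 = 5
te_Sample prep = (3 + 4·7 + 11)/6 = 42/6 = 7
te_Run assay = (8 + 4·10 + 24)/6 = 72/6 = 12
te_Incubation = (7 + 4·12 + 17)/6 = 72/6 = 12
te_Imaging = (6 + 4·7 + 8)/6 = 42/6 = 7
te_Data extraction = (3 + 4·6 + 15)/6 = 42/6 = 7
te_Statistical analysis = (1 + 4·2 + 15)/6 = 24/6 = 4

Forward pass:
ES_Calibration = 0; EF_Calibration = 5
ES_Sample prep = 0; EF_Sample prep = 7
ES_Run assay = 0; EF_Run assay = 12
ES_Incubation = 0; EF_Incubation = 12
ES_Imaging = 0; EF_Imaging = 7
ES_Data extraction = max(EF_Sample prep=7, EF_Incubation=12) = 12; EF_Data extraction = 12+7 = 19
ES_Statistical analysis = max(EF_Calibration=5, EF_Sample prep=7, EF_Run assay=12, EF_Imaging=7, EF_Data extraction=19) = 19; EF_Statistical analysis = 19+4 = 23
Expected project duration μ = 23 days. Critical path: Incubation → Data extraction → Statistical analysis.

23 days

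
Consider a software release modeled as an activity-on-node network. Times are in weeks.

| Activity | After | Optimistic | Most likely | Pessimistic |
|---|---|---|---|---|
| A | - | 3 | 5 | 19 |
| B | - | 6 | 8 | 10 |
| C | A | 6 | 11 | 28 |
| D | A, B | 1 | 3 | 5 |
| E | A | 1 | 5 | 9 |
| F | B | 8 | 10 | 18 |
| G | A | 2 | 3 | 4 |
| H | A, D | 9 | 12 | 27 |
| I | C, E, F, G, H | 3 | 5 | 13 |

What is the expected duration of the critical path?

31 weeks

te_A = (3 + 4·5 + 19)/6 = 42/6 = 7
te_B = (6 + 4·8 + 10)/6 = 48/6 = 8
te_C = (6 + 4·11 + 28)/6 = 78/6 = 13
te_D = (1 + 4·3 + 5)/6 = 18/6 = 3
te_E = (1 + 4·5 + 9)/6 = 30/6 = 5
te_F = (8 + 4·10 + 18)/6 = 66/6 = 11
te_G = (2 + 4·3 + 4)/6 = 18/6 = 3
te_H = (9 + 4·12 + 27)/6 = 84/6 = 14
te_I = (3 + 4·5 + 13)/6 = 36/6 = 6

Forward pass:
ES_A = 0; EF_A = 7
ES_B = 0; EF_B = 8
ES_C = 7; EF_C = 7+13 = 20
ES_D = max(EF_A=7, EF_B=8) = 8; EF_D = 8+3 = 11
ES_E = 7; EF_E = 7+5 = 12
ES_F = 8; EF_F = 8+11 = 19
ES_G = 7; EF_G = 7+3 = 10
ES_H = max(EF_A=7, EF_D=11) = 11; EF_H = 11+14 = 25
ES_I = max(EF_C=20, EF_E=12, EF_F=19, EF_G=10, EF_H=25) = 25; EF_I = 25+6 = 31
Expected project duration μ = 31 weeks. Critical path: B → D → H → I.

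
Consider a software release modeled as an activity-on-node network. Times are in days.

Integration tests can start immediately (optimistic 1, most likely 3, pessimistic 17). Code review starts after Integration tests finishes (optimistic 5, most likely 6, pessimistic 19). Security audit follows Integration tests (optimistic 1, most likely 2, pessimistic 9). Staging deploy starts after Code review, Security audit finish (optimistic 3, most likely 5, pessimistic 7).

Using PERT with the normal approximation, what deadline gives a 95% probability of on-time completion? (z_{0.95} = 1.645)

23.9 days

te_Integration tests = (1 + 4·3 + 17)/6 = 30/6 = 5; σ²_Integration tests = ((17−1)/6)² = 7.111
te_Code review = (5 + 4·6 + 19)/6 = 48/6 = 8; σ²_Code review = ((19−5)/6)² = 5.444
te_Security audit = (1 + 4·2 + 9)/6 = 18/6 = 3; σ²_Security audit = ((9−1)/6)² = 1.778
te_Staging deploy = (3 + 4·5 + 7)/6 = 30/6 = 5; σ²_Staging deploy = ((7−3)/6)² = 0.444

Forward pass:
ES_Integration tests = 0; EF_Integration tests = 5
ES_Code review = 5; EF_Code review = 5+8 = 13
ES_Security audit = 5; EF_Security audit = 5+3 = 8
ES_Staging deploy = max(EF_Code review=13, EF_Security audit=8) = 13; EF_Staging deploy = 13+5 = 18
Expected project duration μ = 18 days. Critical path: Integration tests → Code review → Staging deploy.

Variance along critical path = 7.111 + 5.444 + 0.444 = 13.000; σ = 3.606 days.
D = μ + z·σ = 18 + 1.645·3.606 = 23.9 days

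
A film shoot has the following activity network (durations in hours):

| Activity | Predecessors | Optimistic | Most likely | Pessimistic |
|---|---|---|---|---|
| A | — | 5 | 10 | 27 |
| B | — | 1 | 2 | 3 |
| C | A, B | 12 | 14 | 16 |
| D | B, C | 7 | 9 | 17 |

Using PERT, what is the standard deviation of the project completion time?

4.08 hours

te_A = (5 + 4·10 + 27)/6 = 72/6 = 12; σ²_A = ((27−5)/6)² = 13.444
te_B = (1 + 4·2 + 3)/6 = 12/6 = 2; σ²_B = ((3−1)/6)² = 0.111
te_C = (12 + 4·14 + 16)/6 = 84/6 = 14; σ²_C = ((16−12)/6)² = 0.444
te_D = (7 + 4·9 + 17)/6 = 60/6 = 10; σ²_D = ((17−7)/6)² = 2.778

Forward pass:
ES_A = 0; EF_A = 12
ES_B = 0; EF_B = 2
ES_C = max(EF_A=12, EF_B=2) = 12; EF_C = 12+14 = 26
ES_D = max(EF_B=2, EF_C=26) = 26; EF_D = 26+10 = 36
Expected project duration μ = 36 hours. Critical path: A → C → D.

Variance along critical path = 13.444 + 0.444 + 2.778 = 16.667
σ = √16.667 = 4.082 hours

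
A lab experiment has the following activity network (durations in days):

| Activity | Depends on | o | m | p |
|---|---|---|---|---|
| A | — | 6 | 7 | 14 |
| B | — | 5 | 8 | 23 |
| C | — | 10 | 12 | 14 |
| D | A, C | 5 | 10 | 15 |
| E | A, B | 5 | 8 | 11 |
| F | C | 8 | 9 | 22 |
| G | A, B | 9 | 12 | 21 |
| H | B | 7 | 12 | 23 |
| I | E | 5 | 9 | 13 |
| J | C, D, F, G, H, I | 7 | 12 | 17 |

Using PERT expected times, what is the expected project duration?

te_A = (6 + 4·7 + 14)/6 = 48/6 = 8
te_B = (5 + 4·8 + 23)/6 = 60/6 = 10
te_C = (10 + 4·12 + 14)/6 = 72/6 = 12
te_D = (5 + 4·10 + 15)/6 = 60/6 = 10
te_E = (5 + 4·8 + 11)/6 = 48/6 = 8
te_F = (8 + 4·9 + 22)/6 = 66/6 = 11
te_G = (9 + 4·12 + 21)/6 = 78/6 = 13
te_H = (7 + 4·12 + 23)/6 = 78/6 = 13
te_I = (5 + 4·9 + 13)/6 = 54/6 = 9
te_J = (7 + 4·12 + 17)/6 = 72/6 = 12

Forward pass:
ES_A = 0; EF_A = 8
ES_B = 0; EF_B = 10
ES_C = 0; EF_C = 12
ES_D = max(EF_A=8, EF_C=12) = 12; EF_D = 12+10 = 22
ES_E = max(EF_A=8, EF_B=10) = 10; EF_E = 10+8 = 18
ES_F = 12; EF_F = 12+11 = 23
ES_G = max(EF_A=8, EF_B=10) = 10; EF_G = 10+13 = 23
ES_H = 10; EF_H = 10+13 = 23
ES_I = 18; EF_I = 18+9 = 27
ES_J = max(EF_C=12, EF_D=22, EF_F=23, EF_G=23, EF_H=23, EF_I=27) = 27; EF_J = 27+12 = 39
Expected project duration μ = 39 days. Critical path: B → E → I → J.

39 days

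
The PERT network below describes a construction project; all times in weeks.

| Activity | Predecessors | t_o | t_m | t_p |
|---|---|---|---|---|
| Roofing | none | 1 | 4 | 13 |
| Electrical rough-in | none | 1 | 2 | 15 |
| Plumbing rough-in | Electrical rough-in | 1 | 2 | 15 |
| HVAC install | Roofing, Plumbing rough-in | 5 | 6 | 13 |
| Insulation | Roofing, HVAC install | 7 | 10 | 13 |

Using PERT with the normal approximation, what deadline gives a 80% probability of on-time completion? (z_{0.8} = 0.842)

28.1 weeks

te_Roofing = (1 + 4·4 + 13)/6 = 30/6 = 5; σ²_Roofing = ((13−1)/6)² = 4.000
te_Electrical rough-in = (1 + 4·2 + 15)/6 = 24/6 = 4; σ²_Electrical rough-in = ((15−1)/6)² = 5.444
te_Plumbing rough-in = (1 + 4·2 + 15)/6 = 24/6 = 4; σ²_Plumbing rough-in = ((15−1)/6)² = 5.444
te_HVAC install = (5 + 4·6 + 13)/6 = 42/6 = 7; σ²_HVAC install = ((13−5)/6)² = 1.778
te_Insulation = (7 + 4·10 + 13)/6 = 60/6 = 10; σ²_Insulation = ((13−7)/6)² = 1.000

Forward pass:
ES_Roofing = 0; EF_Roofing = 5
ES_Electrical rough-in = 0; EF_Electrical rough-in = 4
ES_Plumbing rough-in = 4; EF_Plumbing rough-in = 4+4 = 8
ES_HVAC install = max(EF_Roofing=5, EF_Plumbing rough-in=8) = 8; EF_HVAC install = 8+7 = 15
ES_Insulation = max(EF_Roofing=5, EF_HVAC install=15) = 15; EF_Insulation = 15+10 = 25
Expected project duration μ = 25 weeks. Critical path: Electrical rough-in → Plumbing rough-in → HVAC install → Insulation.

Variance along critical path = 5.444 + 5.444 + 1.778 + 1.000 = 13.667; σ = 3.697 weeks.
D = μ + z·σ = 25 + 0.842·3.697 = 28.1 weeks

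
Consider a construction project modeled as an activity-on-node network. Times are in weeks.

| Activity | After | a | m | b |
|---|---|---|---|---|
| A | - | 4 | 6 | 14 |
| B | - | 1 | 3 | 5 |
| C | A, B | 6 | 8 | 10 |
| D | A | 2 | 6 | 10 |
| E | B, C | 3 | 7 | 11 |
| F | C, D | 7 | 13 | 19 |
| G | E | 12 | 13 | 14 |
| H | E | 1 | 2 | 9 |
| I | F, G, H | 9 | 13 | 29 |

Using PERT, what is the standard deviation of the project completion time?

4.03 weeks

te_A = (4 + 4·6 + 14)/6 = 42/6 = 7; σ²_A = ((14−4)/6)² = 2.778
te_B = (1 + 4·3 + 5)/6 = 18/6 = 3; σ²_B = ((5−1)/6)² = 0.444
te_C = (6 + 4·8 + 10)/6 = 48/6 = 8; σ²_C = ((10−6)/6)² = 0.444
te_D = (2 + 4·6 + 10)/6 = 36/6 = 6; σ²_D = ((10−2)/6)² = 1.778
te_E = (3 + 4·7 + 11)/6 = 42/6 = 7; σ²_E = ((11−3)/6)² = 1.778
te_F = (7 + 4·13 + 19)/6 = 78/6 = 13; σ²_F = ((19−7)/6)² = 4.000
te_G = (12 + 4·13 + 14)/6 = 78/6 = 13; σ²_G = ((14−12)/6)² = 0.111
te_H = (1 + 4·2 + 9)/6 = 18/6 = 3; σ²_H = ((9−1)/6)² = 1.778
te_I = (9 + 4·13 + 29)/6 = 90/6 = 15; σ²_I = ((29−9)/6)² = 11.111

Forward pass:
ES_A = 0; EF_A = 7
ES_B = 0; EF_B = 3
ES_C = max(EF_A=7, EF_B=3) = 7; EF_C = 7+8 = 15
ES_D = 7; EF_D = 7+6 = 13
ES_E = max(EF_B=3, EF_C=15) = 15; EF_E = 15+7 = 22
ES_F = max(EF_C=15, EF_D=13) = 15; EF_F = 15+13 = 28
ES_G = 22; EF_G = 22+13 = 35
ES_H = 22; EF_H = 22+3 = 25
ES_I = max(EF_F=28, EF_G=35, EF_H=25) = 35; EF_I = 35+15 = 50
Expected project duration μ = 50 weeks. Critical path: A → C → E → G → I.

Variance along critical path = 2.778 + 0.444 + 1.778 + 0.111 + 11.111 = 16.222
σ = √16.222 = 4.028 weeks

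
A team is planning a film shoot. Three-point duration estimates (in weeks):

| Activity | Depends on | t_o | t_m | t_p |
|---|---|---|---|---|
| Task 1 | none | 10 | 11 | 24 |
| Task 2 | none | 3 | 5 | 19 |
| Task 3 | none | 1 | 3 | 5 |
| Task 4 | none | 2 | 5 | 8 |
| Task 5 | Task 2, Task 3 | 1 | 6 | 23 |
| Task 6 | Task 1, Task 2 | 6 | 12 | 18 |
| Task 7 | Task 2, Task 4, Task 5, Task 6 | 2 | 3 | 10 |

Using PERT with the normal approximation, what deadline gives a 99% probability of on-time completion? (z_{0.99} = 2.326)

36.8 weeks

te_Task 1 = (10 + 4·11 + 24)/6 = 78/6 = 13; σ²_Task 1 = ((24−10)/6)² = 5.444
te_Task 2 = (3 + 4·5 + 19)/6 = 42/6 = 7; σ²_Task 2 = ((19−3)/6)² = 7.111
te_Task 3 = (1 + 4·3 + 5)/6 = 18/6 = 3; σ²_Task 3 = ((5−1)/6)² = 0.444
te_Task 4 = (2 + 4·5 + 8)/6 = 30/6 = 5; σ²_Task 4 = ((8−2)/6)² = 1.000
te_Task 5 = (1 + 4·6 + 23)/6 = 48/6 = 8; σ²_Task 5 = ((23−1)/6)² = 13.444
te_Task 6 = (6 + 4·12 + 18)/6 = 72/6 = 12; σ²_Task 6 = ((18−6)/6)² = 4.000
te_Task 7 = (2 + 4·3 + 10)/6 = 24/6 = 4; σ²_Task 7 = ((10−2)/6)² = 1.778

Forward pass:
ES_Task 1 = 0; EF_Task 1 = 13
ES_Task 2 = 0; EF_Task 2 = 7
ES_Task 3 = 0; EF_Task 3 = 3
ES_Task 4 = 0; EF_Task 4 = 5
ES_Task 5 = max(EF_Task 2=7, EF_Task 3=3) = 7; EF_Task 5 = 7+8 = 15
ES_Task 6 = max(EF_Task 1=13, EF_Task 2=7) = 13; EF_Task 6 = 13+12 = 25
ES_Task 7 = max(EF_Task 2=7, EF_Task 4=5, EF_Task 5=15, EF_Task 6=25) = 25; EF_Task 7 = 25+4 = 29
Expected project duration μ = 29 weeks. Critical path: Task 1 → Task 6 → Task 7.

Variance along critical path = 5.444 + 4.000 + 1.778 = 11.222; σ = 3.350 weeks.
D = μ + z·σ = 29 + 2.326·3.350 = 36.8 weeks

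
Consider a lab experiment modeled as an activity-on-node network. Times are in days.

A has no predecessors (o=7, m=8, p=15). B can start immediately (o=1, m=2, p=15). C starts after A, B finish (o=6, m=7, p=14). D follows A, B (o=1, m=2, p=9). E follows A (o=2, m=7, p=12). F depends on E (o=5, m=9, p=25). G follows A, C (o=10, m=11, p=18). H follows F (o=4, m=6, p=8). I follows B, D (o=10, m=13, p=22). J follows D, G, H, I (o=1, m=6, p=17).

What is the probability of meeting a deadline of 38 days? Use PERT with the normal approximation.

te_A = (7 + 4·8 + 15)/6 = 54/6 = 9; σ²_A = ((15−7)/6)² = 1.778
te_B = (1 + 4·2 + 15)/6 = 24/6 = 4; σ²_B = ((15−1)/6)² = 5.444
te_C = (6 + 4·7 + 14)/6 = 48/6 = 8; σ²_C = ((14−6)/6)² = 1.778
te_D = (1 + 4·2 + 9)/6 = 18/6 = 3; σ²_D = ((9−1)/6)² = 1.778
te_E = (2 + 4·7 + 12)/6 = 42/6 = 7; σ²_E = ((12−2)/6)² = 2.778
te_F = (5 + 4·9 + 25)/6 = 66/6 = 11; σ²_F = ((25−5)/6)² = 11.111
te_G = (10 + 4·11 + 18)/6 = 72/6 = 12; σ²_G = ((18−10)/6)² = 1.778
te_H = (4 + 4·6 + 8)/6 = 36/6 = 6; σ²_H = ((8−4)/6)² = 0.444
te_I = (10 + 4·13 + 22)/6 = 84/6 = 14; σ²_I = ((22−10)/6)² = 4.000
te_J = (1 + 4·6 + 17)/6 = 42/6 = 7; σ²_J = ((17−1)/6)² = 7.111

Forward pass:
ES_A = 0; EF_A = 9
ES_B = 0; EF_B = 4
ES_C = max(EF_A=9, EF_B=4) = 9; EF_C = 9+8 = 17
ES_D = max(EF_A=9, EF_B=4) = 9; EF_D = 9+3 = 12
ES_E = 9; EF_E = 9+7 = 16
ES_F = 16; EF_F = 16+11 = 27
ES_G = max(EF_A=9, EF_C=17) = 17; EF_G = 17+12 = 29
ES_H = 27; EF_H = 27+6 = 33
ES_I = max(EF_B=4, EF_D=12) = 12; EF_I = 12+14 = 26
ES_J = max(EF_D=12, EF_G=29, EF_H=33, EF_I=26) = 33; EF_J = 33+7 = 40
Expected project duration μ = 40 days. Critical path: A → E → F → H → J.

Variance along critical path = 1.778 + 2.778 + 11.111 + 0.444 + 7.111 = 23.222; σ = √23.222 = 4.819 days.
Z = (38 − 40) / 4.819 = -0.415
P(T ≤ 38) = Φ(-0.415) ≈ 0.339

0.339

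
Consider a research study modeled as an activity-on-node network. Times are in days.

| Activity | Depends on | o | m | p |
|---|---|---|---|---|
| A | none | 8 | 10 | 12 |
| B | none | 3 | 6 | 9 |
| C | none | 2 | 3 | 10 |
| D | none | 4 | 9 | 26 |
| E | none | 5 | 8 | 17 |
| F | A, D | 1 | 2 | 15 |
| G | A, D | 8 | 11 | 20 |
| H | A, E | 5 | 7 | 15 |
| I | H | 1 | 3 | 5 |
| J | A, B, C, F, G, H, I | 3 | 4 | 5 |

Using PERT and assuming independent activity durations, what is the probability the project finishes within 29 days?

te_A = (8 + 4·10 + 12)/6 = 60/6 = 10; σ²_A = ((12−8)/6)² = 0.444
te_B = (3 + 4·6 + 9)/6 = 36/6 = 6; σ²_B = ((9−3)/6)² = 1.000
te_C = (2 + 4·3 + 10)/6 = 24/6 = 4; σ²_C = ((10−2)/6)² = 1.778
te_D = (4 + 4·9 + 26)/6 = 66/6 = 11; σ²_D = ((26−4)/6)² = 13.444
te_E = (5 + 4·8 + 17)/6 = 54/6 = 9; σ²_E = ((17−5)/6)² = 4.000
te_F = (1 + 4·2 + 15)/6 = 24/6 = 4; σ²_F = ((15−1)/6)² = 5.444
te_G = (8 + 4·11 + 20)/6 = 72/6 = 12; σ²_G = ((20−8)/6)² = 4.000
te_H = (5 + 4·7 + 15)/6 = 48/6 = 8; σ²_H = ((15−5)/6)² = 2.778
te_I = (1 + 4·3 + 5)/6 = 18/6 = 3; σ²_I = ((5−1)/6)² = 0.444
te_J = (3 + 4·4 + 5)/6 = 24/6 = 4; σ²_J = ((5−3)/6)² = 0.111

Forward pass:
ES_A = 0; EF_A = 10
ES_B = 0; EF_B = 6
ES_C = 0; EF_C = 4
ES_D = 0; EF_D = 11
ES_E = 0; EF_E = 9
ES_F = max(EF_A=10, EF_D=11) = 11; EF_F = 11+4 = 15
ES_G = max(EF_A=10, EF_D=11) = 11; EF_G = 11+12 = 23
ES_H = max(EF_A=10, EF_E=9) = 10; EF_H = 10+8 = 18
ES_I = 18; EF_I = 18+3 = 21
ES_J = max(EF_A=10, EF_B=6, EF_C=4, EF_F=15, EF_G=23, EF_H=18, EF_I=21) = 23; EF_J = 23+4 = 27
Expected project duration μ = 27 days. Critical path: D → G → J.

Variance along critical path = 13.444 + 4.000 + 0.111 = 17.556; σ = √17.556 = 4.190 days.
Z = (29 − 27) / 4.190 = 0.477
P(T ≤ 29) = Φ(0.477) ≈ 0.683

0.683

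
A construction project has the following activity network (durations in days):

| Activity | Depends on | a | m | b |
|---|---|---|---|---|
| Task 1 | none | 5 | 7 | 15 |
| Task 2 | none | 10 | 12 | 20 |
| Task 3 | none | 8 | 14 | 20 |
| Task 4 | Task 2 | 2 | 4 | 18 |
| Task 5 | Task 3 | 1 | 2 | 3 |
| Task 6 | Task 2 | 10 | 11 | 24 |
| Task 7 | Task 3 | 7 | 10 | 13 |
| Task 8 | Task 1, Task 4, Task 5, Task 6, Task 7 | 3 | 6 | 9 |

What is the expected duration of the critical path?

te_Task 1 = (5 + 4·7 + 15)/6 = 48/6 = 8
te_Task 2 = (10 + 4·12 + 20)/6 = 78/6 = 13
te_Task 3 = (8 + 4·14 + 20)/6 = 84/6 = 14
te_Task 4 = (2 + 4·4 + 18)/6 = 36/6 = 6
te_Task 5 = (1 + 4·2 + 3)/6 = 12/6 = 2
te_Task 6 = (10 + 4·11 + 24)/6 = 78/6 = 13
te_Task 7 = (7 + 4·10 + 13)/6 = 60/6 = 10
te_Task 8 = (3 + 4·6 + 9)/6 = 36/6 = 6

Forward pass:
ES_Task 1 = 0; EF_Task 1 = 8
ES_Task 2 = 0; EF_Task 2 = 13
ES_Task 3 = 0; EF_Task 3 = 14
ES_Task 4 = 13; EF_Task 4 = 13+6 = 19
ES_Task 5 = 14; EF_Task 5 = 14+2 = 16
ES_Task 6 = 13; EF_Task 6 = 13+13 = 26
ES_Task 7 = 14; EF_Task 7 = 14+10 = 24
ES_Task 8 = max(EF_Task 1=8, EF_Task 4=19, EF_Task 5=16, EF_Task 6=26, EF_Task 7=24) = 26; EF_Task 8 = 26+6 = 32
Expected project duration μ = 32 days. Critical path: Task 2 → Task 6 → Task 8.

32 days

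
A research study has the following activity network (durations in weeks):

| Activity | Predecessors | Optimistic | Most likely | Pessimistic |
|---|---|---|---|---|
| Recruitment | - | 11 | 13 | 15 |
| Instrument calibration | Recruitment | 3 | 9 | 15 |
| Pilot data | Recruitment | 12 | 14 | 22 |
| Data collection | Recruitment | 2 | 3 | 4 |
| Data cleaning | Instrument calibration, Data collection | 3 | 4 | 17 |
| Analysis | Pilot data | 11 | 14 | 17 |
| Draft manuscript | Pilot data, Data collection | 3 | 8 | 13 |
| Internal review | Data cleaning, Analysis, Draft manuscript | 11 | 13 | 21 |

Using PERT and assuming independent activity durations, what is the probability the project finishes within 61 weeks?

0.971

te_Recruitment = (11 + 4·13 + 15)/6 = 78/6 = 13; σ²_Recruitment = ((15−11)/6)² = 0.444
te_Instrument calibration = (3 + 4·9 + 15)/6 = 54/6 = 9; σ²_Instrument calibration = ((15−3)/6)² = 4.000
te_Pilot data = (12 + 4·14 + 22)/6 = 90/6 = 15; σ²_Pilot data = ((22−12)/6)² = 2.778
te_Data collection = (2 + 4·3 + 4)/6 = 18/6 = 3; σ²_Data collection = ((4−2)/6)² = 0.111
te_Data cleaning = (3 + 4·4 + 17)/6 = 36/6 = 6; σ²_Data cleaning = ((17−3)/6)² = 5.444
te_Analysis = (11 + 4·14 + 17)/6 = 84/6 = 14; σ²_Analysis = ((17−11)/6)² = 1.000
te_Draft manuscript = (3 + 4·8 + 13)/6 = 48/6 = 8; σ²_Draft manuscript = ((13−3)/6)² = 2.778
te_Internal review = (11 + 4·13 + 21)/6 = 84/6 = 14; σ²_Internal review = ((21−11)/6)² = 2.778

Forward pass:
ES_Recruitment = 0; EF_Recruitment = 13
ES_Instrument calibration = 13; EF_Instrument calibration = 13+9 = 22
ES_Pilot data = 13; EF_Pilot data = 13+15 = 28
ES_Data collection = 13; EF_Data collection = 13+3 = 16
ES_Data cleaning = max(EF_Instrument calibration=22, EF_Data collection=16) = 22; EF_Data cleaning = 22+6 = 28
ES_Analysis = 28; EF_Analysis = 28+14 = 42
ES_Draft manuscript = max(EF_Pilot data=28, EF_Data collection=16) = 28; EF_Draft manuscript = 28+8 = 36
ES_Internal review = max(EF_Data cleaning=28, EF_Analysis=42, EF_Draft manuscript=36) = 42; EF_Internal review = 42+14 = 56
Expected project duration μ = 56 weeks. Critical path: Recruitment → Pilot data → Analysis → Internal review.

Variance along critical path = 0.444 + 2.778 + 1.000 + 2.778 = 7.000; σ = √7.000 = 2.646 weeks.
Z = (61 − 56) / 2.646 = 1.890
P(T ≤ 61) = Φ(1.890) ≈ 0.971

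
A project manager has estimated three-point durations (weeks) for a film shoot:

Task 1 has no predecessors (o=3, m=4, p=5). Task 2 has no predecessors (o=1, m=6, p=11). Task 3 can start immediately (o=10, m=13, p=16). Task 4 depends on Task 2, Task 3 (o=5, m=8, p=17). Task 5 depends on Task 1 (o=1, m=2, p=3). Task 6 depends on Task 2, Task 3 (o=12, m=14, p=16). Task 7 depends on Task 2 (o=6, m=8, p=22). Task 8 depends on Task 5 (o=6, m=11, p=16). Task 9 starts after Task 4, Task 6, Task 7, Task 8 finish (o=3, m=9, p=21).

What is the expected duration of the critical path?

37 weeks

te_Task 1 = (3 + 4·4 + 5)/6 = 24/6 = 4
te_Task 2 = (1 + 4·6 + 11)/6 = 36/6 = 6
te_Task 3 = (10 + 4·13 + 16)/6 = 78/6 = 13
te_Task 4 = (5 + 4·8 + 17)/6 = 54/6 = 9
te_Task 5 = (1 + 4·2 + 3)/6 = 12/6 = 2
te_Task 6 = (12 + 4·14 + 16)/6 = 84/6 = 14
te_Task 7 = (6 + 4·8 + 22)/6 = 60/6 = 10
te_Task 8 = (6 + 4·11 + 16)/6 = 66/6 = 11
te_Task 9 = (3 + 4·9 + 21)/6 = 60/6 = 10

Forward pass:
ES_Task 1 = 0; EF_Task 1 = 4
ES_Task 2 = 0; EF_Task 2 = 6
ES_Task 3 = 0; EF_Task 3 = 13
ES_Task 4 = max(EF_Task 2=6, EF_Task 3=13) = 13; EF_Task 4 = 13+9 = 22
ES_Task 5 = 4; EF_Task 5 = 4+2 = 6
ES_Task 6 = max(EF_Task 2=6, EF_Task 3=13) = 13; EF_Task 6 = 13+14 = 27
ES_Task 7 = 6; EF_Task 7 = 6+10 = 16
ES_Task 8 = 6; EF_Task 8 = 6+11 = 17
ES_Task 9 = max(EF_Task 4=22, EF_Task 6=27, EF_Task 7=16, EF_Task 8=17) = 27; EF_Task 9 = 27+10 = 37
Expected project duration μ = 37 weeks. Critical path: Task 3 → Task 6 → Task 9.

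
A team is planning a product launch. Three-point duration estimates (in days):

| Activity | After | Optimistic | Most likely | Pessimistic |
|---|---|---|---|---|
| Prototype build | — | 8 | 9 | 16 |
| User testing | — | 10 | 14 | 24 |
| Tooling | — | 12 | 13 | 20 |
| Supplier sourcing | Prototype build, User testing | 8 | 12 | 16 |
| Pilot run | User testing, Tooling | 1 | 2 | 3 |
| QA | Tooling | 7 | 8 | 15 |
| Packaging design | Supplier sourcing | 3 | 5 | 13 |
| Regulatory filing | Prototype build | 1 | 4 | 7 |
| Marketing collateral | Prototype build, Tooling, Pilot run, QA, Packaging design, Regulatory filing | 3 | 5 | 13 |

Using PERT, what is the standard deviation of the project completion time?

te_Prototype build = (8 + 4·9 + 16)/6 = 60/6 = 10; σ²_Prototype build = ((16−8)/6)² = 1.778
te_User testing = (10 + 4·14 + 24)/6 = 90/6 = 15; σ²_User testing = ((24−10)/6)² = 5.444
te_Tooling = (12 + 4·13 + 20)/6 = 84/6 = 14; σ²_Tooling = ((20−12)/6)² = 1.778
te_Supplier sourcing = (8 + 4·12 + 16)/6 = 72/6 = 12; σ²_Supplier sourcing = ((16−8)/6)² = 1.778
te_Pilot run = (1 + 4·2 + 3)/6 = 12/6 = 2; σ²_Pilot run = ((3−1)/6)² = 0.111
te_QA = (7 + 4·8 + 15)/6 = 54/6 = 9; σ²_QA = ((15−7)/6)² = 1.778
te_Packaging design = (3 + 4·5 + 13)/6 = 36/6 = 6; σ²_Packaging design = ((13−3)/6)² = 2.778
te_Regulatory filing = (1 + 4·4 + 7)/6 = 24/6 = 4; σ²_Regulatory filing = ((7−1)/6)² = 1.000
te_Marketing collateral = (3 + 4·5 + 13)/6 = 36/6 = 6; σ²_Marketing collateral = ((13−3)/6)² = 2.778

Forward pass:
ES_Prototype build = 0; EF_Prototype build = 10
ES_User testing = 0; EF_User testing = 15
ES_Tooling = 0; EF_Tooling = 14
ES_Supplier sourcing = max(EF_Prototype build=10, EF_User testing=15) = 15; EF_Supplier sourcing = 15+12 = 27
ES_Pilot run = max(EF_User testing=15, EF_Tooling=14) = 15; EF_Pilot run = 15+2 = 17
ES_QA = 14; EF_QA = 14+9 = 23
ES_Packaging design = 27; EF_Packaging design = 27+6 = 33
ES_Regulatory filing = 10; EF_Regulatory filing = 10+4 = 14
ES_Marketing collateral = max(EF_Prototype build=10, EF_Tooling=14, EF_Pilot run=17, EF_QA=23, EF_Packaging design=33, EF_Regulatory filing=14) = 33; EF_Marketing collateral = 33+6 = 39
Expected project duration μ = 39 days. Critical path: User testing → Supplier sourcing → Packaging design → Marketing collateral.

Variance along critical path = 5.444 + 1.778 + 2.778 + 2.778 = 12.778
σ = √12.778 = 3.575 days

3.57 days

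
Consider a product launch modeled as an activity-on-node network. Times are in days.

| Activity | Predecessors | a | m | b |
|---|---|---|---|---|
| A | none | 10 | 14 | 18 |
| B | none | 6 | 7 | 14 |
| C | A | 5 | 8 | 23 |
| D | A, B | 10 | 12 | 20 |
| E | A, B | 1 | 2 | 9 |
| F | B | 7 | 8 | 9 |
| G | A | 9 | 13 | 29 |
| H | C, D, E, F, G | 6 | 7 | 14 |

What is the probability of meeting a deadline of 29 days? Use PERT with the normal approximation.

te_A = (10 + 4·14 + 18)/6 = 84/6 = 14; σ²_A = ((18−10)/6)² = 1.778
te_B = (6 + 4·7 + 14)/6 = 48/6 = 8; σ²_B = ((14−6)/6)² = 1.778
te_C = (5 + 4·8 + 23)/6 = 60/6 = 10; σ²_C = ((23−5)/6)² = 9.000
te_D = (10 + 4·12 + 20)/6 = 78/6 = 13; σ²_D = ((20−10)/6)² = 2.778
te_E = (1 + 4·2 + 9)/6 = 18/6 = 3; σ²_E = ((9−1)/6)² = 1.778
te_F = (7 + 4·8 + 9)/6 = 48/6 = 8; σ²_F = ((9−7)/6)² = 0.111
te_G = (9 + 4·13 + 29)/6 = 90/6 = 15; σ²_G = ((29−9)/6)² = 11.111
te_H = (6 + 4·7 + 14)/6 = 48/6 = 8; σ²_H = ((14−6)/6)² = 1.778

Forward pass:
ES_A = 0; EF_A = 14
ES_B = 0; EF_B = 8
ES_C = 14; EF_C = 14+10 = 24
ES_D = max(EF_A=14, EF_B=8) = 14; EF_D = 14+13 = 27
ES_E = max(EF_A=14, EF_B=8) = 14; EF_E = 14+3 = 17
ES_F = 8; EF_F = 8+8 = 16
ES_G = 14; EF_G = 14+15 = 29
ES_H = max(EF_C=24, EF_D=27, EF_E=17, EF_F=16, EF_G=29) = 29; EF_H = 29+8 = 37
Expected project duration μ = 37 days. Critical path: A → G → H.

Variance along critical path = 1.778 + 11.111 + 1.778 = 14.667; σ = √14.667 = 3.830 days.
Z = (29 − 37) / 3.830 = -2.089
P(T ≤ 29) = Φ(-2.089) ≈ 0.018

0.018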